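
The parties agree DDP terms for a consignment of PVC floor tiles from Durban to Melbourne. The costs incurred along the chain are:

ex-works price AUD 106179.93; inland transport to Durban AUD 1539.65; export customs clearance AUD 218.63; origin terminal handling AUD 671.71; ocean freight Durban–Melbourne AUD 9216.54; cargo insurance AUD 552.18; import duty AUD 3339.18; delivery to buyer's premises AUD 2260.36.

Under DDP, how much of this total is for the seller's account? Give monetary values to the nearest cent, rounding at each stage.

DDP: the seller bears all costs including import duty.
Seller's account: goods 106179.93 + inland to port 1539.65 + export clearance 218.63 + origin terminal 671.71 + freight 9216.54 + insurance 552.18 + duty 3339.18 + delivery 2260.36 = 123978.18
Buyer's account: 0.00

Seller's account: AUD 123978.18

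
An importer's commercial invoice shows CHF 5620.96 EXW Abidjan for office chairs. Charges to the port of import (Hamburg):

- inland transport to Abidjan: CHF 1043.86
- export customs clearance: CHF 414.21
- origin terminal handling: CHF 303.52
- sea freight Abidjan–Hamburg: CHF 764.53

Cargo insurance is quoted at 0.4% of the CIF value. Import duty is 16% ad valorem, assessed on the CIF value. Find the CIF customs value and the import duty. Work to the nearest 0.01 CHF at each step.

Let C be the CIF value. C = EXW price + pre-shipment costs + freight + 0.4% × C
C − 0.4% × C = 5620.96 + 1043.86 + 414.21 + 303.52 + 764.53
0.996 × C = 8147.08
C = 8147.08 / 0.996 = 8179.80
Insurance premium = 0.4% × 8179.80 = 32.72
Import duty = 8179.80 × 16% = 1308.77

CIF value: CHF 8179.80; import duty: CHF 1308.77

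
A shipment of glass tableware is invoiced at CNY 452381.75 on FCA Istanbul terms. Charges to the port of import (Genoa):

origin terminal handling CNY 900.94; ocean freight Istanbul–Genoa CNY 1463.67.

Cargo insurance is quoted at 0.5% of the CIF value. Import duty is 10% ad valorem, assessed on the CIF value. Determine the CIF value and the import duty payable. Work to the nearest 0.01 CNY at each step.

Let C be the CIF value. C = FCA price + pre-shipment costs + freight + 0.5% × C
C − 0.5% × C = 452381.75 + 900.94 + 1463.67
0.995 × C = 454746.36
C = 454746.36 / 0.995 = 457031.52
Insurance premium = 0.5% × 457031.52 = 2285.16
Import duty = 457031.52 × 10% = 45703.15

CIF value: CNY 457031.52; import duty: CNY 45703.15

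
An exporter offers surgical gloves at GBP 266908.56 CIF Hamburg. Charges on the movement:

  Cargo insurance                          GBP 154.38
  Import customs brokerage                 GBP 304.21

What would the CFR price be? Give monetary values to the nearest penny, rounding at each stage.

CFR price: GBP 266754.18

Not relevant to the conversion: brokerage — on the buyer under both terms; not part of either seller's price.
From CIF to CFR, the seller no longer bears: insurance.
CFR price = 266908.56 − 154.38 = 266754.18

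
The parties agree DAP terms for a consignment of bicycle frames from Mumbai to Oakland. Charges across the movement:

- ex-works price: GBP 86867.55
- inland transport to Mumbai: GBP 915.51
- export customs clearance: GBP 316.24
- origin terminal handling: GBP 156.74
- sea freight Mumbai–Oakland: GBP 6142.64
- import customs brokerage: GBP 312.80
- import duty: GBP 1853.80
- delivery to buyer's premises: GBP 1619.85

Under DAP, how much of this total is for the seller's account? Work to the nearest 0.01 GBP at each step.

Seller's account: GBP 96018.53

DAP: the seller bears all costs to the named destination except import duty and clearance.
Seller's account: goods 86867.55 + inland to port 915.51 + export clearance 316.24 + origin terminal 156.74 + freight 6142.64 + delivery 1619.85 = 96018.53
Buyer's account: brokerage 312.80 + duty 1853.80 = 2166.60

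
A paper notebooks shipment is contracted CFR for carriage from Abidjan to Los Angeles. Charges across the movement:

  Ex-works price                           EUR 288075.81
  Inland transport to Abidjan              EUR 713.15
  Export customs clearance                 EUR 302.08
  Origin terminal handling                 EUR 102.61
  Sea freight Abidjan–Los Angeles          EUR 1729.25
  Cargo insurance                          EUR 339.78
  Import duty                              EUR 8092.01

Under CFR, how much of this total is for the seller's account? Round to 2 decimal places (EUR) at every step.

Seller's account: EUR 290922.90

CFR: the seller pays costs through ocean freight to the destination port, but not insurance.
Seller's account: goods 288075.81 + inland to port 713.15 + export clearance 302.08 + origin terminal 102.61 + freight 1729.25 = 290922.90
Buyer's account: insurance 339.78 + duty 8092.01 = 8431.79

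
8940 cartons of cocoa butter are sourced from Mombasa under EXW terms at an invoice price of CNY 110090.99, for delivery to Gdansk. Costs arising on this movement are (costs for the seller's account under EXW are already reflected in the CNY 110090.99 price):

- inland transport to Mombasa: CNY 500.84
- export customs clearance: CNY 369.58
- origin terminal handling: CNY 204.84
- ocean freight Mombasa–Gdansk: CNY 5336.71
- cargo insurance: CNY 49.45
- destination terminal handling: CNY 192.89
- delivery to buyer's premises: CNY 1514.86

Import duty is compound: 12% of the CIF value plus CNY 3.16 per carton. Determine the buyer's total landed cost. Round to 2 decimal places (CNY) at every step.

Total landed cost: CNY 160496.85

EXW: the seller makes goods available at their premises; the buyer bears all onward costs.
CIF value = EXW price + inland to port + export clearance + origin terminal + freight + insurance = 110090.99 + 500.84 + 369.58 + 204.84 + 5336.71 + 49.45 = 116552.41
Ad valorem component: 116552.41 × 12% = 13986.29
Specific component: 8940 × 3.16 = 28250.40
Import duty = 13986.29 + 28250.40 = 42236.69
Buyer bears: inland to port 500.84 + export clearance 369.58 + origin terminal 204.84 + freight 5336.71 + insurance 49.45 + destination terminal 192.89 + delivery 1514.86 + duty 42236.69 = 50405.86
Landed cost = invoice 110090.99 + 50405.86 = 160496.85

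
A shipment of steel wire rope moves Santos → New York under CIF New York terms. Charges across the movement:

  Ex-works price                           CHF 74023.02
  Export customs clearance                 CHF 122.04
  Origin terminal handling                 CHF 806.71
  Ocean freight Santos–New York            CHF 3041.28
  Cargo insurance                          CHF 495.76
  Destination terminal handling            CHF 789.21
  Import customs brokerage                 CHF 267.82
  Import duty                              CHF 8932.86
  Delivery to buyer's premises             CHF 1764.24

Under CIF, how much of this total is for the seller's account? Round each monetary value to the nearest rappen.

CIF: the seller pays costs through ocean freight and marine insurance to the destination port.
Seller's account: goods 74023.02 + export clearance 122.04 + origin terminal 806.71 + freight 3041.28 + insurance 495.76 = 78488.81
Buyer's account: destination terminal 789.21 + brokerage 267.82 + duty 8932.86 + delivery 1764.24 = 11754.13

Seller's account: CHF 78488.81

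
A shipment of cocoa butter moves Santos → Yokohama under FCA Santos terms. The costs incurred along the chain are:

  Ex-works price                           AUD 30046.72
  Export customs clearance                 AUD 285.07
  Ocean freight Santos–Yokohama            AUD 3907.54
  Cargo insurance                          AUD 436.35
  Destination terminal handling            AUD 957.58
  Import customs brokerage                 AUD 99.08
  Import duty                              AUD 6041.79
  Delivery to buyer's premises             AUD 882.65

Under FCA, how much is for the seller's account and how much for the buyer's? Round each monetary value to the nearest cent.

FCA: the seller delivers export-cleared goods to the carrier; the buyer bears costs from that point.
Seller's account: goods 30046.72 + export clearance 285.07 = 30331.79
Buyer's account: freight 3907.54 + insurance 436.35 + destination terminal 957.58 + brokerage 99.08 + duty 6041.79 + delivery 882.65 = 12324.99

Seller: AUD 30331.79; buyer: AUD 12324.99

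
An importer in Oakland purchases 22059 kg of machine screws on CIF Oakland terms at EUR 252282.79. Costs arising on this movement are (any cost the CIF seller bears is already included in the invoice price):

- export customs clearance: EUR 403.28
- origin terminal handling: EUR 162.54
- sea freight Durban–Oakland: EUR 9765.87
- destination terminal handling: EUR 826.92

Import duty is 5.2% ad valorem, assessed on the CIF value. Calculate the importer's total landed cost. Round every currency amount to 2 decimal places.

CIF: the seller pays costs through ocean freight and marine insurance to the destination port.
Already in the invoice (seller's account under CIF): export clearance, origin terminal, freight — exclude.
The CIF price already equals the CIF value: 252282.79
Import duty = 252282.79 × 5.2% = 13118.71
Buyer bears: destination terminal 826.92 + duty 13118.71 = 13945.63
Landed cost = invoice 252282.79 + 13945.63 = 266228.42

Total landed cost: EUR 266228.42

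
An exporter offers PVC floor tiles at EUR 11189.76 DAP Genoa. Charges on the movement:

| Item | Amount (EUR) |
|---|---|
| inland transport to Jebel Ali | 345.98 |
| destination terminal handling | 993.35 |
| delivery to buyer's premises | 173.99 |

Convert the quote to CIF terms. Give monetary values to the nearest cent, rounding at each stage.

Not relevant to the conversion: inland to port — on the seller under both DAP and CIF; already in the DAP price and stays in the CIF price.
From DAP to CIF, the seller no longer bears: destination terminal, delivery.
CIF price = 11189.76 − 993.35 − 173.99 = 10022.42

CIF price: EUR 10022.42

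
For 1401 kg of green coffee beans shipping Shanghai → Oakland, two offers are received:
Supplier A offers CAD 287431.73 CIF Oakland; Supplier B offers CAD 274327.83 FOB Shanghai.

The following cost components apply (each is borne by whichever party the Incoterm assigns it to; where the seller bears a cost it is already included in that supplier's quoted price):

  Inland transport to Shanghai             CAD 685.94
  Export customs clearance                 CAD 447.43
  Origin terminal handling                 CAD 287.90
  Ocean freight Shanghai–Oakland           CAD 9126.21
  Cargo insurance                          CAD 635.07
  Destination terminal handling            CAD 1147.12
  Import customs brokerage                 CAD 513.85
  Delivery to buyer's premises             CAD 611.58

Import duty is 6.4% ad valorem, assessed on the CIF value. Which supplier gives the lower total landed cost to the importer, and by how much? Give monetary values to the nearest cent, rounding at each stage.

Supplier A (CIF):
The CIF price already equals the CIF value: 287431.73
Import duty = 287431.73 × 6.4% = 18395.63
Buyer bears (A): 1147.12 + 513.85 + 611.58 = 2272.55
Landed cost (A) = invoice 287431.73 + 2272.55 + duty 18395.63 = 308099.91
Supplier B (FOB):
CIF value = FOB price + freight + insurance = 274327.83 + 9126.21 + 635.07 = 284089.11
Import duty = 284089.11 × 6.4% = 18181.70
Buyer bears (B): 9126.21 + 635.07 + 1147.12 + 513.85 + 611.58 = 12033.83
Landed cost (B) = invoice 274327.83 + 12033.83 + duty 18181.70 = 304543.36
Difference = |308099.91 − 304543.36| = 3556.55

Supplier B is cheaper by CAD 3556.55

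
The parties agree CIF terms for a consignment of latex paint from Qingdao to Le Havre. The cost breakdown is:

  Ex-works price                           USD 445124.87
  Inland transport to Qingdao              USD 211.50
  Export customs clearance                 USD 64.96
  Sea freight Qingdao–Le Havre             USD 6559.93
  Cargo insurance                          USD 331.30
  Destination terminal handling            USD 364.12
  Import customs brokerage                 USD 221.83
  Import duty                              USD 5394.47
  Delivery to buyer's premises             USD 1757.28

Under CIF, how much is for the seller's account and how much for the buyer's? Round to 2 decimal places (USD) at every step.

Seller: USD 452292.56; buyer: USD 7737.70

CIF: the seller pays costs through ocean freight and marine insurance to the destination port.
Seller's account: goods 445124.87 + inland to port 211.50 + export clearance 64.96 + freight 6559.93 + insurance 331.30 = 452292.56
Buyer's account: destination terminal 364.12 + brokerage 221.83 + duty 5394.47 + delivery 1757.28 = 7737.70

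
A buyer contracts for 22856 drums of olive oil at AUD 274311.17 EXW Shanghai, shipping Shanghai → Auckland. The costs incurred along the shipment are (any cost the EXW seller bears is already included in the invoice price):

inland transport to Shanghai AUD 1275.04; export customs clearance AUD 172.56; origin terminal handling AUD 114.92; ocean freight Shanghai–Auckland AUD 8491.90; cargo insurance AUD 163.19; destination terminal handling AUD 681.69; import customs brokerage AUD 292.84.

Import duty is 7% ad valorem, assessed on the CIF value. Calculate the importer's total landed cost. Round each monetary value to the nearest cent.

Total landed cost: AUD 305420.32

EXW: the seller makes goods available at their premises; the buyer bears all onward costs.
CIF value = EXW price + inland to port + export clearance + origin terminal + freight + insurance = 274311.17 + 1275.04 + 172.56 + 114.92 + 8491.90 + 163.19 = 284528.78
Import duty = 284528.78 × 7% = 19917.01
Buyer bears: inland to port 1275.04 + export clearance 172.56 + origin terminal 114.92 + freight 8491.90 + insurance 163.19 + destination terminal 681.69 + brokerage 292.84 + duty 19917.01 = 31109.15
Landed cost = invoice 274311.17 + 31109.15 = 305420.32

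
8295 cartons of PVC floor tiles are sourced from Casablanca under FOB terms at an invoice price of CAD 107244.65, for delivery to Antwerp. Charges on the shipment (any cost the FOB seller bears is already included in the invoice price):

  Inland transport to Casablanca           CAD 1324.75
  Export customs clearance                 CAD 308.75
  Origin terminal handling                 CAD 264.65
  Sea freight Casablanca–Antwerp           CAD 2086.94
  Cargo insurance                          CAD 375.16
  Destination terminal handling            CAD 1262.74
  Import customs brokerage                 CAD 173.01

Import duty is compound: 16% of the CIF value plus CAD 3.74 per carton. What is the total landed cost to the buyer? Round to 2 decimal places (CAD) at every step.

FOB: the seller bears costs until goods are on board at the origin port; the buyer bears freight, insurance and all costs thereafter.
Already in the invoice (seller's account under FOB): inland to port, export clearance, origin terminal — exclude.
CIF value = FOB price + freight + insurance = 107244.65 + 2086.94 + 375.16 = 109706.75
Ad valorem component: 109706.75 × 16% = 17553.08
Specific component: 8295 × 3.74 = 31023.30
Import duty = 17553.08 + 31023.30 = 48576.38
Buyer bears: freight 2086.94 + insurance 375.16 + destination terminal 1262.74 + brokerage 173.01 + duty 48576.38 = 52474.23
Landed cost = invoice 107244.65 + 52474.23 = 159718.88

Total landed cost: CAD 159718.88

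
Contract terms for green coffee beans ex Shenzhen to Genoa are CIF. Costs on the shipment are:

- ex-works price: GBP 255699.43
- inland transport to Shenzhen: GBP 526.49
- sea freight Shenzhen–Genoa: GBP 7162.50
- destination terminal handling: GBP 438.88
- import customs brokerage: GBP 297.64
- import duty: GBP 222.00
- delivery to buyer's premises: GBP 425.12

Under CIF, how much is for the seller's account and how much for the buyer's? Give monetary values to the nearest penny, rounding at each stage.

Seller: GBP 263388.42; buyer: GBP 1383.64

CIF: the seller pays costs through ocean freight and marine insurance to the destination port.
Seller's account: goods 255699.43 + inland to port 526.49 + freight 7162.50 = 263388.42
Buyer's account: destination terminal 438.88 + brokerage 297.64 + duty 222.00 + delivery 425.12 = 1383.64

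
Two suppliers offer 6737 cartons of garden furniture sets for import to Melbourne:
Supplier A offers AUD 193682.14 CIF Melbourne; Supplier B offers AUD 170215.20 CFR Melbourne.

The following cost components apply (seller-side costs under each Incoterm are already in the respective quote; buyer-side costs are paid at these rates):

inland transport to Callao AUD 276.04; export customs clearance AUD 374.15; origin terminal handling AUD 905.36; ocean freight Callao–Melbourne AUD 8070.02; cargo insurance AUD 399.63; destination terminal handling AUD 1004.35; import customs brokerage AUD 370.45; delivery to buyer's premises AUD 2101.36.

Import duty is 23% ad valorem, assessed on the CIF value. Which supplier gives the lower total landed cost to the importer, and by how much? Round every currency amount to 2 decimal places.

Supplier A (CIF):
The CIF price already equals the CIF value: 193682.14
Import duty = 193682.14 × 23% = 44546.89
Buyer bears (A): 1004.35 + 370.45 + 2101.36 = 3476.16
Landed cost (A) = invoice 193682.14 + 3476.16 + duty 44546.89 = 241705.19
Supplier B (CFR):
CIF value = CFR price + insurance = 170215.20 + 399.63 = 170614.83
Import duty = 170614.83 × 23% = 39241.41
Buyer bears (B): 399.63 + 1004.35 + 370.45 + 2101.36 = 3875.79
Landed cost (B) = invoice 170215.20 + 3875.79 + duty 39241.41 = 213332.40
Difference = |241705.19 − 213332.40| = 28372.79

Supplier B is cheaper by AUD 28372.79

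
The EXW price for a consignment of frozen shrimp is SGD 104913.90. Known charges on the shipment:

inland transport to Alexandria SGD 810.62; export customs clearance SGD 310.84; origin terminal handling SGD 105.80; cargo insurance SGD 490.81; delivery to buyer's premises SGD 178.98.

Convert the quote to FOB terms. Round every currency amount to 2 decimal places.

Not relevant to the conversion: insurance, delivery — on the buyer under both terms; not part of either seller's price.
From EXW to FOB, the seller additionally bears: inland to port, export clearance, origin terminal.
FOB price = 104913.90 + 810.62 + 310.84 + 105.80 = 106141.16

FOB price: SGD 106141.16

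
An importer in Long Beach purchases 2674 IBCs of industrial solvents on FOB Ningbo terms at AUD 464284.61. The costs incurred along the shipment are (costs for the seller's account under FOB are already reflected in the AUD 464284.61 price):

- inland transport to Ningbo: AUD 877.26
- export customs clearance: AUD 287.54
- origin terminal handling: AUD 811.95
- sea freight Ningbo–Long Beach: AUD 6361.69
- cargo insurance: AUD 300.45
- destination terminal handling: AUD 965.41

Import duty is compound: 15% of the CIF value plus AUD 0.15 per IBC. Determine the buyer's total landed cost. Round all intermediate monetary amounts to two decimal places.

Total landed cost: AUD 542955.27

FOB: the seller bears costs until goods are on board at the origin port; the buyer bears freight, insurance and all costs thereafter.
Already in the invoice (seller's account under FOB): inland to port, export clearance, origin terminal — exclude.
CIF value = FOB price + freight + insurance = 464284.61 + 6361.69 + 300.45 = 470946.75
Ad valorem component: 470946.75 × 15% = 70642.01
Specific component: 2674 × 0.15 = 401.10
Import duty = 70642.01 + 401.10 = 71043.11
Buyer bears: freight 6361.69 + insurance 300.45 + destination terminal 965.41 + duty 71043.11 = 78670.66
Landed cost = invoice 464284.61 + 78670.66 = 542955.27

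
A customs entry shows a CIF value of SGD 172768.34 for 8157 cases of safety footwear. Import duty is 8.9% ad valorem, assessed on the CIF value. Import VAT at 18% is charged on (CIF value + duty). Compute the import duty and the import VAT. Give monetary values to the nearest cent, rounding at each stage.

Import duty = 172768.34 × 8.9% = 15376.38
VAT base = CIF + duty = 172768.34 + 15376.38 = 188144.72
Import VAT = 188144.72 × 18% = 33866.05

Import duty: SGD 15376.38; import VAT: SGD 33866.05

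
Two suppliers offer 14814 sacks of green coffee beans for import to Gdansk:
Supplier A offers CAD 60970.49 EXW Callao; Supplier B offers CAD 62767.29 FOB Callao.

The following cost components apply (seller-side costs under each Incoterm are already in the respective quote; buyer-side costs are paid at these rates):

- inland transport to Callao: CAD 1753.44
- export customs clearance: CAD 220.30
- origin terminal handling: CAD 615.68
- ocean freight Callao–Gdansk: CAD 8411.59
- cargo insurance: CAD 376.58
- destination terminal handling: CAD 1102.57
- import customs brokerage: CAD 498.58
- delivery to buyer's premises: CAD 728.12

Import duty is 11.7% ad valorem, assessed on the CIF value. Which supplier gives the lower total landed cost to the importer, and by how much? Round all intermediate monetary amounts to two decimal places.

Supplier A (EXW):
CIF value = EXW price + inland to port + export clearance + origin terminal + freight + insurance = 60970.49 + 1753.44 + 220.30 + 615.68 + 8411.59 + 376.58 = 72348.08
Import duty = 72348.08 × 11.7% = 8464.73
Buyer bears (A): 1753.44 + 220.30 + 615.68 + 8411.59 + 376.58 + 1102.57 + 498.58 + 728.12 = 13706.86
Landed cost (A) = invoice 60970.49 + 13706.86 + duty 8464.73 = 83142.08
Supplier B (FOB):
CIF value = FOB price + freight + insurance = 62767.29 + 8411.59 + 376.58 = 71555.46
Import duty = 71555.46 × 11.7% = 8371.99
Buyer bears (B): 8411.59 + 376.58 + 1102.57 + 498.58 + 728.12 = 11117.44
Landed cost (B) = invoice 62767.29 + 11117.44 + duty 8371.99 = 82256.72
Difference = |83142.08 − 82256.72| = 885.36

Supplier B is cheaper by CAD 885.36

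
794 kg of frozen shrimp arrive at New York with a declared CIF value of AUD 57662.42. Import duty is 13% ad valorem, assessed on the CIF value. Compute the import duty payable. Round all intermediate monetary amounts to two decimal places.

Import duty: AUD 7496.11

Import duty = 57662.42 × 13% = 7496.11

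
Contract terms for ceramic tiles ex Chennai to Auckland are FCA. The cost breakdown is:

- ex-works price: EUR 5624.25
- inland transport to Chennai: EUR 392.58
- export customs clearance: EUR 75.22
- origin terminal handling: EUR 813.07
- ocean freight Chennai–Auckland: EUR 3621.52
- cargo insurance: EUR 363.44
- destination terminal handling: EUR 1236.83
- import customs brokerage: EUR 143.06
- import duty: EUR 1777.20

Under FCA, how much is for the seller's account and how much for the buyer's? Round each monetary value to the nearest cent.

FCA: the seller delivers export-cleared goods to the carrier; the buyer bears costs from that point.
Seller's account: goods 5624.25 + inland to port 392.58 + export clearance 75.22 = 6092.05
Buyer's account: origin terminal 813.07 + freight 3621.52 + insurance 363.44 + destination terminal 1236.83 + brokerage 143.06 + duty 1777.20 = 7955.12

Seller: EUR 6092.05; buyer: EUR 7955.12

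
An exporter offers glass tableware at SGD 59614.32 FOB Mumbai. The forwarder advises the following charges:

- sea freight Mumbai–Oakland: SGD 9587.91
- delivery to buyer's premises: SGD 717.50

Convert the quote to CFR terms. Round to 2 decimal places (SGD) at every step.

CFR price: SGD 69202.23

Not relevant to the conversion: delivery — on the buyer under both terms; not part of either seller's price.
From FOB to CFR, the seller additionally bears: freight.
CFR price = 59614.32 + 9587.91 = 69202.23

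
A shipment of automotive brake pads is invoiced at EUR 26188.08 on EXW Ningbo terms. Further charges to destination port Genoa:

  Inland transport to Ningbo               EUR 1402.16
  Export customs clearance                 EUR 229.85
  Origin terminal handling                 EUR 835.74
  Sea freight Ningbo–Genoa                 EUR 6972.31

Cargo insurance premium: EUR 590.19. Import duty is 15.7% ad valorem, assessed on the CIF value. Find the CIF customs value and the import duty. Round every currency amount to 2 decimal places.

CIF = EXW price + pre-shipment costs + freight + insurance
CIF = 26188.08 + 1402.16 + 229.85 + 835.74 + 6972.31 + 590.19 = 36218.33
Import duty = 36218.33 × 15.7% = 5686.28

CIF value: EUR 36218.33; import duty: EUR 5686.28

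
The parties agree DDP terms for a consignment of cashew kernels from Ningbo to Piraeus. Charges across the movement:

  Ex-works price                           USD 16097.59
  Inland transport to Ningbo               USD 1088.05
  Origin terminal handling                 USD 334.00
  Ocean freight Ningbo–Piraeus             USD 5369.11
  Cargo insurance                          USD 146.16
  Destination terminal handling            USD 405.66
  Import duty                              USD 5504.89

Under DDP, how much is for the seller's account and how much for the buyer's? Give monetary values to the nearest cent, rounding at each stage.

DDP: the seller bears all costs including import duty.
Seller's account: goods 16097.59 + inland to port 1088.05 + origin terminal 334.00 + freight 5369.11 + insurance 146.16 + destination terminal 405.66 + duty 5504.89 = 28945.46
Buyer's account: 0.00

Seller: USD 28945.46; buyer: USD 0.00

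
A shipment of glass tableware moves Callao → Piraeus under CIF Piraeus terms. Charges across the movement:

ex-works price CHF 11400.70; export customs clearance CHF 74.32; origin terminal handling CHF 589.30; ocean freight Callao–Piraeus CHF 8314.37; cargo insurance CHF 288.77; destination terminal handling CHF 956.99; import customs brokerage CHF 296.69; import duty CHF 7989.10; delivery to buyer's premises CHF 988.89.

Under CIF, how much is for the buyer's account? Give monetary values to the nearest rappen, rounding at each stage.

Buyer's account: CHF 10231.67

CIF: the seller pays costs through ocean freight and marine insurance to the destination port.
Seller's account: goods 11400.70 + export clearance 74.32 + origin terminal 589.30 + freight 8314.37 + insurance 288.77 = 20667.46
Buyer's account: destination terminal 956.99 + brokerage 296.69 + duty 7989.10 + delivery 988.89 = 10231.67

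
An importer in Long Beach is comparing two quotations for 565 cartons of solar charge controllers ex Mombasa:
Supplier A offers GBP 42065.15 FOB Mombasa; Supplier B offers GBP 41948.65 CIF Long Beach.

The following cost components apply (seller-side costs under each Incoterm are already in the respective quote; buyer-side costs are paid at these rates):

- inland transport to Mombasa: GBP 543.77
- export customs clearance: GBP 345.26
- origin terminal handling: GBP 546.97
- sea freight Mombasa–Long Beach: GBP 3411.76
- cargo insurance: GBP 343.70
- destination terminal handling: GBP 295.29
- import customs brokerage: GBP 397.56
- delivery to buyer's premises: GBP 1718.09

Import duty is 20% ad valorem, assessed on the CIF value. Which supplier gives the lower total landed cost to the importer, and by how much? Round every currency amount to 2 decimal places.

Supplier B is cheaper by GBP 4646.35

Supplier A (FOB):
CIF value = FOB price + freight + insurance = 42065.15 + 3411.76 + 343.70 = 45820.61
Import duty = 45820.61 × 20% = 9164.12
Buyer bears (A): 3411.76 + 343.70 + 295.29 + 397.56 + 1718.09 = 6166.40
Landed cost (A) = invoice 42065.15 + 6166.40 + duty 9164.12 = 57395.67
Supplier B (CIF):
The CIF price already equals the CIF value: 41948.65
Import duty = 41948.65 × 20% = 8389.73
Buyer bears (B): 295.29 + 397.56 + 1718.09 = 2410.94
Landed cost (B) = invoice 41948.65 + 2410.94 + duty 8389.73 = 52749.32
Difference = |57395.67 − 52749.32| = 4646.35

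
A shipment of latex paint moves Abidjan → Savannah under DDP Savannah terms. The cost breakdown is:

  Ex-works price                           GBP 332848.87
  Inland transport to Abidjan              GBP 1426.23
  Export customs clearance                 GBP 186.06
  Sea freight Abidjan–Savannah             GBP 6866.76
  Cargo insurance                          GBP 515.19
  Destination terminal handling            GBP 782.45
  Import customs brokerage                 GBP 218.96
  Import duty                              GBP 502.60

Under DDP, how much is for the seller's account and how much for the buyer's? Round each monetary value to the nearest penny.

Seller: GBP 343347.12; buyer: GBP 0.00

DDP: the seller bears all costs including import duty.
Seller's account: goods 332848.87 + inland to port 1426.23 + export clearance 186.06 + freight 6866.76 + insurance 515.19 + destination terminal 782.45 + brokerage 218.96 + duty 502.60 = 343347.12
Buyer's account: 0.00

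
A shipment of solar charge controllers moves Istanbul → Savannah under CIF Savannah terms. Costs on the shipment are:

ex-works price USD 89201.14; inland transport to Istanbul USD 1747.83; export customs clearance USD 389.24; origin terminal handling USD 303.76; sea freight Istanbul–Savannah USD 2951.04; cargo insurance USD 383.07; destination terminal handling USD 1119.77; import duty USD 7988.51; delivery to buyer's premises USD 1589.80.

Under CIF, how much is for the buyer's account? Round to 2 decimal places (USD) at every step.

CIF: the seller pays costs through ocean freight and marine insurance to the destination port.
Seller's account: goods 89201.14 + inland to port 1747.83 + export clearance 389.24 + origin terminal 303.76 + freight 2951.04 + insurance 383.07 = 94976.08
Buyer's account: destination terminal 1119.77 + duty 7988.51 + delivery 1589.80 = 10698.08

Buyer's account: USD 10698.08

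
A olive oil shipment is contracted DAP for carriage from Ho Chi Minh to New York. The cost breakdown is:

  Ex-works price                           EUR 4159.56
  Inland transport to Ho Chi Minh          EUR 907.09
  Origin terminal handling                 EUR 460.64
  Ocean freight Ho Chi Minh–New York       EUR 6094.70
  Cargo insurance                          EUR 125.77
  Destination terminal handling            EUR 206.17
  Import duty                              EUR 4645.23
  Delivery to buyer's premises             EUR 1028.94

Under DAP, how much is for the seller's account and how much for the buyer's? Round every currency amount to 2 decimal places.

DAP: the seller bears all costs to the named destination except import duty and clearance.
Seller's account: goods 4159.56 + inland to port 907.09 + origin terminal 460.64 + freight 6094.70 + insurance 125.77 + destination terminal 206.17 + delivery 1028.94 = 12982.87
Buyer's account: duty 4645.23 = 4645.23

Seller: EUR 12982.87; buyer: EUR 4645.23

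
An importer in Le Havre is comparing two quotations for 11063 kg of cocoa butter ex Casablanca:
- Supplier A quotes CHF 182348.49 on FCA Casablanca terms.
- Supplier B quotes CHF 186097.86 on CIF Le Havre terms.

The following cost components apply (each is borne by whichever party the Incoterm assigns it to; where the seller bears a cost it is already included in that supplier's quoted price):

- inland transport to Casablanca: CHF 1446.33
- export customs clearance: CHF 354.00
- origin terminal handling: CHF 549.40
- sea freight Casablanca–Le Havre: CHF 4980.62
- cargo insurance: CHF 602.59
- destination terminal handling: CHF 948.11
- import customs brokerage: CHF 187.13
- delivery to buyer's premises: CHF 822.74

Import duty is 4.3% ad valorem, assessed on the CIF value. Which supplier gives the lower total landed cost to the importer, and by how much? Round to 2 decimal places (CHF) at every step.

Supplier A (FCA):
CIF value = FCA price + origin terminal + freight + insurance = 182348.49 + 549.40 + 4980.62 + 602.59 = 188481.10
Import duty = 188481.10 × 4.3% = 8104.69
Buyer bears (A): 549.40 + 4980.62 + 602.59 + 948.11 + 187.13 + 822.74 = 8090.59
Landed cost (A) = invoice 182348.49 + 8090.59 + duty 8104.69 = 198543.77
Supplier B (CIF):
The CIF price already equals the CIF value: 186097.86
Import duty = 186097.86 × 4.3% = 8002.21
Buyer bears (B): 948.11 + 187.13 + 822.74 = 1957.98
Landed cost (B) = invoice 186097.86 + 1957.98 + duty 8002.21 = 196058.05
Difference = |198543.77 − 196058.05| = 2485.72

Supplier B is cheaper by CHF 2485.72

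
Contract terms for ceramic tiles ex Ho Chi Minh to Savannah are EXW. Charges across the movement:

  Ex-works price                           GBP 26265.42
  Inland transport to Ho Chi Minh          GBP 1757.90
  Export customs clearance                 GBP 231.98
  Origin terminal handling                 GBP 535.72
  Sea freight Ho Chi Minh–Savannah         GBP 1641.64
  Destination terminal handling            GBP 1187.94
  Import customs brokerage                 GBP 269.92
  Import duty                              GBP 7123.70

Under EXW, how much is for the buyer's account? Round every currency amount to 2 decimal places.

Buyer's account: GBP 12748.80

EXW: the seller makes goods available at their premises; the buyer bears all onward costs.
Seller's account: goods 26265.42 = 26265.42
Buyer's account: inland to port 1757.90 + export clearance 231.98 + origin terminal 535.72 + freight 1641.64 + destination terminal 1187.94 + brokerage 269.92 + duty 7123.70 = 12748.80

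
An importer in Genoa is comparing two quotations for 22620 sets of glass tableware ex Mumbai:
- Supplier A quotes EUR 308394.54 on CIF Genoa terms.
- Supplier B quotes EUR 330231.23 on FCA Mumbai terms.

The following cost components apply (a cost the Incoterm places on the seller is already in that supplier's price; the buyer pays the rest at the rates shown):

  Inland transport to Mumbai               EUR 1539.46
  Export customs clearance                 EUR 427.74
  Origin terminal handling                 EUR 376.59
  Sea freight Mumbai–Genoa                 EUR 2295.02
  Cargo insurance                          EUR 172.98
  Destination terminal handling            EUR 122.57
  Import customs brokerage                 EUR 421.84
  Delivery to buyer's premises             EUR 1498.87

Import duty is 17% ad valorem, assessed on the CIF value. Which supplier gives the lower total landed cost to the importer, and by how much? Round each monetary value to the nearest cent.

Supplier A (CIF):
The CIF price already equals the CIF value: 308394.54
Import duty = 308394.54 × 17% = 52427.07
Buyer bears (A): 122.57 + 421.84 + 1498.87 = 2043.28
Landed cost (A) = invoice 308394.54 + 2043.28 + duty 52427.07 = 362864.89
Supplier B (FCA):
CIF value = FCA price + origin terminal + freight + insurance = 330231.23 + 376.59 + 2295.02 + 172.98 = 333075.82
Import duty = 333075.82 × 17% = 56622.89
Buyer bears (B): 376.59 + 2295.02 + 172.98 + 122.57 + 421.84 + 1498.87 = 4887.87
Landed cost (B) = invoice 330231.23 + 4887.87 + duty 56622.89 = 391741.99
Difference = |362864.89 − 391741.99| = 28877.10

Supplier A is cheaper by EUR 28877.10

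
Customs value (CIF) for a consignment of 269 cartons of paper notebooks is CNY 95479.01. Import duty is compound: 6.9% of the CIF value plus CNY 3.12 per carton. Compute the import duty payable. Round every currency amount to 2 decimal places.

Ad valorem component: 95479.01 × 6.9% = 6588.05
Specific component: 269 × 3.12 = 839.28
Import duty = 6588.05 + 839.28 = 7427.33

Import duty: CNY 7427.33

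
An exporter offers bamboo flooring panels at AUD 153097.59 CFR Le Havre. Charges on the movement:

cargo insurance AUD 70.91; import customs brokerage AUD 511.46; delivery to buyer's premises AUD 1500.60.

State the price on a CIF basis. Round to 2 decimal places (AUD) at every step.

CIF price: AUD 153168.50

Not relevant to the conversion: brokerage, delivery — on the buyer under both terms; not part of either seller's price.
From CFR to CIF, the seller additionally bears: insurance.
CIF price = 153097.59 + 70.91 = 153168.50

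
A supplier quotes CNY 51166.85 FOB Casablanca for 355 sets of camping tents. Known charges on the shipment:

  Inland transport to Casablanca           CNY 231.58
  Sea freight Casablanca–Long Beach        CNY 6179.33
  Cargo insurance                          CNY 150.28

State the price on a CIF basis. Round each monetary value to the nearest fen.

CIF price: CNY 57496.46

Not relevant to the conversion: inland to port — on the seller under both FOB and CIF; already in the FOB price and stays in the CIF price.
From FOB to CIF, the seller additionally bears: freight, insurance.
CIF price = 51166.85 + 6179.33 + 150.28 = 57496.46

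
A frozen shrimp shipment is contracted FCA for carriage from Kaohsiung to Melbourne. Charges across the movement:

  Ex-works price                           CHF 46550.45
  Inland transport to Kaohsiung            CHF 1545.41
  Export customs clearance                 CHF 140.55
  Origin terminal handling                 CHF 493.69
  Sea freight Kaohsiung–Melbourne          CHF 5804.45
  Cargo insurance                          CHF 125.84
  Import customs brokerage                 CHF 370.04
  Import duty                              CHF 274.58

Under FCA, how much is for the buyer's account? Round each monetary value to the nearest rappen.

Buyer's account: CHF 7068.60

FCA: the seller delivers export-cleared goods to the carrier; the buyer bears costs from that point.
Seller's account: goods 46550.45 + inland to port 1545.41 + export clearance 140.55 = 48236.41
Buyer's account: origin terminal 493.69 + freight 5804.45 + insurance 125.84 + brokerage 370.04 + duty 274.58 = 7068.60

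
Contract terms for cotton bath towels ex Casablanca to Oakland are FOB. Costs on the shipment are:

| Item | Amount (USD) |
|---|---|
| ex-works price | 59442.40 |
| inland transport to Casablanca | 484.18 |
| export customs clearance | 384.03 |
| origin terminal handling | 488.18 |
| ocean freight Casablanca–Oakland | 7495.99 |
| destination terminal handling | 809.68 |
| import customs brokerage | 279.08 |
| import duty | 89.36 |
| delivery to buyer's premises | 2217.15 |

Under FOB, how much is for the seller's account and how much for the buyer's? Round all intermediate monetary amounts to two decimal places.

Seller: USD 60798.79; buyer: USD 10891.26

FOB: the seller bears costs until goods are on board at the origin port; the buyer bears freight, insurance and all costs thereafter.
Seller's account: goods 59442.40 + inland to port 484.18 + export clearance 384.03 + origin terminal 488.18 = 60798.79
Buyer's account: freight 7495.99 + destination terminal 809.68 + brokerage 279.08 + duty 89.36 + delivery 2217.15 = 10891.26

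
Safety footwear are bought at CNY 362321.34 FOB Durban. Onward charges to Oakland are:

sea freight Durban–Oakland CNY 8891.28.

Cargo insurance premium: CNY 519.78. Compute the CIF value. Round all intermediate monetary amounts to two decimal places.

CIF value: CNY 371732.40

CIF = FOB price + freight + insurance
CIF = 362321.34 + 8891.28 + 519.78 = 371732.40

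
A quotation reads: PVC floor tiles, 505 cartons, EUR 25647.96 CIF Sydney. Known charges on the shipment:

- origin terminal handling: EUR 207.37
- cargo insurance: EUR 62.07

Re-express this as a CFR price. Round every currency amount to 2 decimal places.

CFR price: EUR 25585.89

Not relevant to the conversion: origin terminal — on the seller under both CIF and CFR; already in the CIF price and stays in the CFR price.
From CIF to CFR, the seller no longer bears: insurance.
CFR price = 25647.96 − 62.07 = 25585.89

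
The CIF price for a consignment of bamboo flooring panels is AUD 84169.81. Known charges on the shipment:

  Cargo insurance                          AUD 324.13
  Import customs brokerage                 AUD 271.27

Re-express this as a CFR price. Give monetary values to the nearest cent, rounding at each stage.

CFR price: AUD 83845.68

Not relevant to the conversion: brokerage — on the buyer under both terms; not part of either seller's price.
From CIF to CFR, the seller no longer bears: insurance.
CFR price = 84169.81 − 324.13 = 83845.68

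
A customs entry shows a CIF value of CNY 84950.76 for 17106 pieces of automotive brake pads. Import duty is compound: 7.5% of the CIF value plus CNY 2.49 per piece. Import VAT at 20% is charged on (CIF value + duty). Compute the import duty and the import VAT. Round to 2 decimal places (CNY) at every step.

Import duty: CNY 48965.25; import VAT: CNY 26783.20

Ad valorem component: 84950.76 × 7.5% = 6371.31
Specific component: 17106 × 2.49 = 42593.94
Import duty = 6371.31 + 42593.94 = 48965.25
VAT base = CIF + duty = 84950.76 + 48965.25 = 133916.01
Import VAT = 133916.01 × 20% = 26783.20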